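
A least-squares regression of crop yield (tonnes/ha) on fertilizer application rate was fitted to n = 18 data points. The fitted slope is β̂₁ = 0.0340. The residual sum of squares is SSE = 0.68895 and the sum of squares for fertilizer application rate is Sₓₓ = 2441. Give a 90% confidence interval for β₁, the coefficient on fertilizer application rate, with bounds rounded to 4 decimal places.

(0.0267, 0.0413)

MSE = SSE/(n − 2) = 0.68895/16 = 0.0430594.
SE(β̂₁) = √(MSE/Sₓₓ) = √(0.0430594/2441) = 0.00420001.
df = n − 2 = 16.
t* = t_{0.05, 16} = 1.745884.
Margin = t* × SE = 1.745884 × 0.00420001 = 0.007333.
CI: 0.0340 ± 0.007333 → (0.0267, 0.0413).
With 90% confidence, each one-unit increase in fertilizer application rate is associated with a change of between 0.0267 and 0.0413 tonnes/ha in crop yield.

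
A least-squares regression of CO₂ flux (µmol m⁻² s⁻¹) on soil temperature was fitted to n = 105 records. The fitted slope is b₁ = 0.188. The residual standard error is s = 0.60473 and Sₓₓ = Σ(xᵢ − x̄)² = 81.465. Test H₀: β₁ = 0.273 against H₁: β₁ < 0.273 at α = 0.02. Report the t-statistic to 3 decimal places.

SE(b₁) = s/√Sₓₓ = 0.60473/√81.465 = 0.0670002.
t = (0.188 − 0.273) / 0.0670002 = -1.269.
df = n − 2 = 103.
One-sided p ≈ 0.1037, which is ≥ 0.02, so fail to reject H₀.
The data do not give significant evidence that the true slope on soil temperature is below 0.273 µmol m⁻² s⁻¹ per unit.

t = -1.269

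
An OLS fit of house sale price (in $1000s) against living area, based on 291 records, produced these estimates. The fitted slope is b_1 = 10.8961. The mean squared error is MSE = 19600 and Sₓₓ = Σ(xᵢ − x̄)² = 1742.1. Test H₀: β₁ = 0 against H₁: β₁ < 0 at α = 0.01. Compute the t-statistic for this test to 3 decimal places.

t = 3.248

SE(b_1) = √(MSE/Sₓₓ) = √(19600/1742.1) = 3.35422.
t = 10.8961 / 3.35422 = 3.248.
df = n − 2 = 289.
One-sided p ≈ 0.9994, which is ≥ 0.01, so fail to reject H₀.
The data do not give significant evidence that the true slope on living area is negative.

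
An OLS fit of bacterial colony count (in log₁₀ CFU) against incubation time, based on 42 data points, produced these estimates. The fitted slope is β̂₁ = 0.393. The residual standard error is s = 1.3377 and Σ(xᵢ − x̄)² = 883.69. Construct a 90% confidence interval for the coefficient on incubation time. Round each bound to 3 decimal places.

(0.317, 0.469)

SE(β̂₁) = s/√Sₓₓ = 1.3377/√883.69 = 0.0449996.
df = n − 2 = 40.
t* = t_{0.05, 40} = 1.683851.
Margin = t* × SE = 1.683851 × 0.0449996 = 0.07577.
CI: 0.393 ± 0.07577 → (0.317, 0.469).
With 90% confidence, each one-unit increase in incubation time is associated with a change of between 0.317 and 0.469 log₁₀ CFU in bacterial colony count.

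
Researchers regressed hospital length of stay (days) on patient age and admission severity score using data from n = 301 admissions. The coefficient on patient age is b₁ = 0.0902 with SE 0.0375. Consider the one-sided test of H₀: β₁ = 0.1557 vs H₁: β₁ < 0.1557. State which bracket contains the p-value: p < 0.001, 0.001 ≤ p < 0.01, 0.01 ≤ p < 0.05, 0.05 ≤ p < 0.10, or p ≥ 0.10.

t = (0.0902 − 0.1557) / 0.0375 = -1.747.
df = n − k − 1 = 301 − 2 − 1 = 298.
One-sided p = P(T_{298} < t) ≈ 0.0409.
So 0.01 ≤ p < 0.05.

0.01 ≤ p < 0.05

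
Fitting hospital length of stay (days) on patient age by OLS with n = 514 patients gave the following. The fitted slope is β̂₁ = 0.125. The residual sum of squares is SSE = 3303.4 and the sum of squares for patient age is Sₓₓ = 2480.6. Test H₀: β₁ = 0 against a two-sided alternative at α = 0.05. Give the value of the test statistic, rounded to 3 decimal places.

t = 2.451

MSE = SSE/(n − 2) = 3303.4/512 = 6.45195.
SE(β̂₁) = √(MSE/Sₓₓ) = √(6.45195/2480.6) = 0.0509997.
t = 0.125 / 0.0509997 = 2.451.
df = n − 2 = 512.
Two-sided p ≈ 0.0146, which is < 0.05, so reject H₀.
There is evidence that patient age is associated with hospital length of stay.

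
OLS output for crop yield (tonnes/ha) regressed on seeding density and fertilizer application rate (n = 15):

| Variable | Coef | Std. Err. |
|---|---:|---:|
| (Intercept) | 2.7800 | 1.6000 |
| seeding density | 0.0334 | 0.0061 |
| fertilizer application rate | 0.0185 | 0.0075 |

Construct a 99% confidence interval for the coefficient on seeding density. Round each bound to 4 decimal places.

Read off: b = 0.0334, SE = 0.0061 for seeding density.
df = n − k − 1 = 15 − 2 − 1 = 12.
t* = t_{0.005, 12} = 3.05454.
Margin = t* × SE = 3.05454 × 0.0061 = 0.018633.
CI: 0.0334 ± 0.018633 → (0.0148, 0.0520).

(0.0148, 0.0520)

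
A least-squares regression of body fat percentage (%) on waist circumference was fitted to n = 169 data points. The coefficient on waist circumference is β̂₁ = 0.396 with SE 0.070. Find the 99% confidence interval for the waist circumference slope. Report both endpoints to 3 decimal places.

df = n − 2 = 169 − 2 = 167.
t* = t_{0.005, 167} = 2.605589.
Margin = t* × SE = 2.605589 × 0.070 = 0.18239.
CI: 0.396 ± 0.18239 → (0.214, 0.578).
With 99% confidence, each one-unit increase in waist circumference is associated with a change of between 0.214 and 0.578 % in body fat percentage.

(0.214, 0.578)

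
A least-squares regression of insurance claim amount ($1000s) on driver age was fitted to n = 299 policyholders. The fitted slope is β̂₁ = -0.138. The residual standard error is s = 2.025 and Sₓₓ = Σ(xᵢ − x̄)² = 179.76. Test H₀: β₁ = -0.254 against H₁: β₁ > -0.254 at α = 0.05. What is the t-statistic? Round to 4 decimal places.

SE(β̂₁) = s/√Sₓₓ = 2.025/√179.76 = 0.151035.
t = (-0.138 − (-0.254)) / 0.151035 = 0.7680.
df = n − 2 = 297.
One-sided p ≈ 0.2215, which is ≥ 0.05, so fail to reject H₀.
The data do not give significant evidence that the true slope on driver age exceeds -0.254 $1000s per unit.

t = 0.7680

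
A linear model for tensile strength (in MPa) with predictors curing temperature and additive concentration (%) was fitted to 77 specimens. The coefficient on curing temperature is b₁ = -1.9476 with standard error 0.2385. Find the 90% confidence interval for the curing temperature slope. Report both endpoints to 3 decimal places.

df = n − k − 1 = 77 − 2 − 1 = 74.
t* = t_{0.05, 74} = 1.665707.
Margin = t* × SE = 1.665707 × 0.2385 = 0.39727.
CI: -1.9476 ± 0.39727 → (-2.345, -1.550).
With 90% confidence, each one-unit increase in curing temperature is associated with a change of between -2.345 and -1.550 MPa in tensile strength, holding the other predictors fixed.

(-2.345, -1.550)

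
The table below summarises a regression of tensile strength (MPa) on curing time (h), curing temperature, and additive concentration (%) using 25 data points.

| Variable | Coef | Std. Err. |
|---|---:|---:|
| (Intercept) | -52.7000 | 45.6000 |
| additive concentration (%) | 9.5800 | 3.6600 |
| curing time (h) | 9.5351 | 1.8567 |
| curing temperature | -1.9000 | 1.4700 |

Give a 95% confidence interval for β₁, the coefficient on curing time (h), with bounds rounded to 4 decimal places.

Read off: b = 9.5351, SE = 1.8567 for curing time (h).
df = n − k − 1 = 25 − 3 − 1 = 21.
t* = t_{0.025, 21} = 2.079614.
Margin = t* × SE = 2.079614 × 1.8567 = 3.861219.
CI: 9.5351 ± 3.861219 → (5.6739, 13.3963).

(5.6739, 13.3963)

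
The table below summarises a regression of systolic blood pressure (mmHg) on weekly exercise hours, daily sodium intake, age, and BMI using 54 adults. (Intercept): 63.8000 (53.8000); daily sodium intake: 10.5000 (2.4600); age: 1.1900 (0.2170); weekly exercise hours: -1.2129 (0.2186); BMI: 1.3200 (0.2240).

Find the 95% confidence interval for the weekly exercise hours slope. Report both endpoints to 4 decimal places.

Read off: b = -1.2129, SE = 0.2186 for weekly exercise hours.
df = n − k − 1 = 54 − 4 − 1 = 49.
t* = t_{0.025, 49} = 2.009575.
Margin = t* × SE = 2.009575 × 0.2186 = 0.439293.
CI: -1.2129 ± 0.439293 → (-1.6522, -0.7736).

(-1.6522, -0.7736)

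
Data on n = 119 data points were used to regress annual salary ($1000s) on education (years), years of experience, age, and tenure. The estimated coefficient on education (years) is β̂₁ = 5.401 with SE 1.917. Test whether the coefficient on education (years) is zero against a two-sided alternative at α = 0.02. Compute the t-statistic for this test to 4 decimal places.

t = 2.8174

H₀: β₁ = 0 vs H₁: β₁ ≠ 0.
t = (β̂₁ − β₁⁰)/SE = 5.401 / 1.917 = 2.8174.
df = n − k − 1 = 119 − 4 − 1 = 114.
Two-sided p ≈ 0.0057, which is < 0.02, so reject H₀.
There is evidence that education (years) is associated with annual salary, holding the other predictors fixed.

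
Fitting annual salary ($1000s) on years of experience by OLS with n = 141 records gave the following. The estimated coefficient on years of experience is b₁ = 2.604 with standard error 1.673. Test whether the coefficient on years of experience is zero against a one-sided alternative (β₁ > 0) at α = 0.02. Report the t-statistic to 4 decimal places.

H₀: β₁ = 0 vs H₁: β₁ > 0.
t = (b₁ − β₁⁰)/SE = 2.604 / 1.673 = 1.5565.
df = n − 2 = 141 − 2 = 139.
One-sided p ≈ 0.0609, which is ≥ 0.02, so fail to reject H₀.
The data do not give significant evidence that the true slope on years of experience is positive.

t = 1.5565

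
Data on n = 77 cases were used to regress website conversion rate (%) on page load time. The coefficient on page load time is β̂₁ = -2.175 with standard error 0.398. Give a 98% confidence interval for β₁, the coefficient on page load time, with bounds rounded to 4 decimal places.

df = n − 2 = 77 − 2 = 75.
t* = t_{0.01, 75} = 2.377102.
Margin = t* × SE = 2.377102 × 0.398 = 0.946087.
CI: -2.175 ± 0.946087 → (-3.1211, -1.2289).
With 98% confidence, each one-unit increase in page load time is associated with a change of between -3.1211 and -1.2289 % in website conversion rate.

(-3.1211, -1.2289)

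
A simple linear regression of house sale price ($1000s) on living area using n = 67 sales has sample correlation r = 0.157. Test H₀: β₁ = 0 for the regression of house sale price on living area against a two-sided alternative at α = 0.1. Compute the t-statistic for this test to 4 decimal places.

t = r·√(n − 2)/√(1 − r²) = 0.157·√65/√0.975351 = 1.2817.
df = n − 2 = 65.
Two-sided p ≈ 0.2045, which is ≥ 0.1, so fail to reject H₀.
The data do not give significant evidence of a linear association between living area and house sale price.

t = 1.2817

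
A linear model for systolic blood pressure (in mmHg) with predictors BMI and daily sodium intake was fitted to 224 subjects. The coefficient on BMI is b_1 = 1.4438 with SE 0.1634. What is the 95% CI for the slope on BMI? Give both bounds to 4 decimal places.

df = n − k − 1 = 224 − 2 − 1 = 221.
t* = t_{0.025, 221} = 1.970756.
Margin = t* × SE = 1.970756 × 0.1634 = 0.322022.
CI: 1.4438 ± 0.322022 → (1.1218, 1.7658).
With 95% confidence, each one-unit increase in BMI is associated with a change of between 1.1218 and 1.7658 mmHg in systolic blood pressure, holding the other predictors fixed.

(1.1218, 1.7658)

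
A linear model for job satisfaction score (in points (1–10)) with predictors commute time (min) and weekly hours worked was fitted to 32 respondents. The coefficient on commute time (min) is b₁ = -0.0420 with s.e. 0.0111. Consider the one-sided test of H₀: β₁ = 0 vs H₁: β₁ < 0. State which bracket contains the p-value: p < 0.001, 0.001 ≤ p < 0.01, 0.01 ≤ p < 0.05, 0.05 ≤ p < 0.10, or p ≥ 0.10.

p < 0.001

t = -0.0420 / 0.0111 = -3.784.
df = n − k − 1 = 32 − 2 − 1 = 29.
One-sided p = P(T_{29} < t) ≈ 0.0004.
So p < 0.001.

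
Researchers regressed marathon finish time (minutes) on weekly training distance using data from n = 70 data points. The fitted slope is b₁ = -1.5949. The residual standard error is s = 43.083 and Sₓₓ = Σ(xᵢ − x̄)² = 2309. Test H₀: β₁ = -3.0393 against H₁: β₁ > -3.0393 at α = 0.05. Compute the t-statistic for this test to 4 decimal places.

t = 1.6110

SE(b₁) = s/√Sₓₓ = 43.083/√2309 = 0.89659.
t = (-1.5949 − (-3.0393)) / 0.89659 = 1.6110.
df = n − 2 = 68.
One-sided p ≈ 0.0559, which is ≥ 0.05, so fail to reject H₀.
The data do not give significant evidence that the true slope on weekly training distance exceeds -3.0393 minutes per unit.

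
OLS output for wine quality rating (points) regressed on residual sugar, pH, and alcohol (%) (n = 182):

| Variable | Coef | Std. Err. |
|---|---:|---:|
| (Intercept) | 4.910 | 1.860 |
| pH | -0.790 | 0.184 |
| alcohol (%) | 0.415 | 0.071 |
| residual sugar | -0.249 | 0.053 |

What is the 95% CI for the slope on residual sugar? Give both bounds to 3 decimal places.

Read off: b = -0.249, SE = 0.053 for residual sugar.
df = n − k − 1 = 182 − 3 − 1 = 178.
t* = t_{0.025, 178} = 1.973381.
Margin = t* × SE = 1.973381 × 0.053 = 0.10459.
CI: -0.249 ± 0.10459 → (-0.354, -0.144).

(-0.354, -0.144)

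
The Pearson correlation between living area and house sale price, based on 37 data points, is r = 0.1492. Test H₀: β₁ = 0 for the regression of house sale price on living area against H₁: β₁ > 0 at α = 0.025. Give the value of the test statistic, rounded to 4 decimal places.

t = 0.8927

t = r·√(n − 2)/√(1 − r²) = 0.1492·√35/√0.977739 = 0.8927.
df = n − 2 = 35.
One-sided p ≈ 0.1891, which is ≥ 0.025, so fail to reject H₀.
The data do not give significant evidence of a linear association between living area and house sale price.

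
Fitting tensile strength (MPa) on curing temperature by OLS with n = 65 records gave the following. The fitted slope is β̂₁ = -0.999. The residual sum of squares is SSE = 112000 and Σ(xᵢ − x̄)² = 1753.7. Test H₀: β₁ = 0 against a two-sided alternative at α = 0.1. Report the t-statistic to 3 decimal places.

MSE = SSE/(n − 2) = 112000/63 = 1777.78.
SE(β̂₁) = √(MSE/Sₓₓ) = √(1777.78/1753.7) = 1.00684.
t = -0.999 / 1.00684 = -0.992.
df = n − 2 = 63.
Two-sided p ≈ 0.3249, which is ≥ 0.1, so fail to reject H₀.
The data do not give significant evidence of an association between curing temperature and tensile strength.

t = -0.992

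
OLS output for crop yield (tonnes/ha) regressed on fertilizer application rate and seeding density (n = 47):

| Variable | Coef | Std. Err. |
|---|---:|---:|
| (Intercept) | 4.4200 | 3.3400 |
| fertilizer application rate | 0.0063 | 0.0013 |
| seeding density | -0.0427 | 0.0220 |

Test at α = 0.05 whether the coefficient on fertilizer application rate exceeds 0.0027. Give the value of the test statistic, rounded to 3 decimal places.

Read off: b = 0.0063, SE = 0.0013 for fertilizer application rate.
H₀: β₁ = 0.0027 vs H₁: β₁ > 0.0027.
t = (0.0063 − 0.0027) / 0.0013 = 2.769.
df = n − k − 1 = 47 − 2 − 1 = 44.
One-sided p ≈ 0.0041, which is < 0.05, so reject H₀.
There is evidence that the true slope on fertilizer application rate exceeds 0.0027 tonnes/ha per unit, holding the other predictors fixed.

t = 2.769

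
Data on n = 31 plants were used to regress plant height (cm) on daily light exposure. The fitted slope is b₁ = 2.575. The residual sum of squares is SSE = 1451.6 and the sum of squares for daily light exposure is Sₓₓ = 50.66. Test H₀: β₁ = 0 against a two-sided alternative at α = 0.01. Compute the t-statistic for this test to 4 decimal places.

MSE = SSE/(n − 2) = 1451.6/29 = 50.0552.
SE(b₁) = √(MSE/Sₓₓ) = √(50.0552/50.66) = 0.994013.
t = 2.575 / 0.994013 = 2.5905.
df = n − 2 = 29.
Two-sided p ≈ 0.0148, which is ≥ 0.01, so fail to reject H₀.
The data do not give significant evidence of an association between daily light exposure and plant height.

t = 2.5905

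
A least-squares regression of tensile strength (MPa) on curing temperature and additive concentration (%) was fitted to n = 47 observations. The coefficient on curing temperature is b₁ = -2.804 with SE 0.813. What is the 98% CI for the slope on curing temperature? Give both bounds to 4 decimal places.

df = n − k − 1 = 47 − 2 − 1 = 44.
t* = t_{0.01, 44} = 2.414134.
Margin = t* × SE = 2.414134 × 0.813 = 1.962691.
CI: -2.804 ± 1.962691 → (-4.7667, -0.8413).
With 98% confidence, each one-unit increase in curing temperature is associated with a change of between -4.7667 and -0.8413 MPa in tensile strength, holding the other predictors fixed.

(-4.7667, -0.8413)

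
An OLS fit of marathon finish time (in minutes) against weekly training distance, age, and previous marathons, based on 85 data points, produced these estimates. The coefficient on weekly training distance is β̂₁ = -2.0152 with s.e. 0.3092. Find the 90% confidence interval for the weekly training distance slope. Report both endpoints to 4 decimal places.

df = n − k − 1 = 85 − 3 − 1 = 81.
t* = t_{0.05, 81} = 1.663884.
Margin = t* × SE = 1.663884 × 0.3092 = 0.514473.
CI: -2.0152 ± 0.514473 → (-2.5297, -1.5007).
With 90% confidence, each one-unit increase in weekly training distance is associated with a change of between -2.5297 and -1.5007 minutes in marathon finish time, holding the other predictors fixed.

(-2.5297, -1.5007)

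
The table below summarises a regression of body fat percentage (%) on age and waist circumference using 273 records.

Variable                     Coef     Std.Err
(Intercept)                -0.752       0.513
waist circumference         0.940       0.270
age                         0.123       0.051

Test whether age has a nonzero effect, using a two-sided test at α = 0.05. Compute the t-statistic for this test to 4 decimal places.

t = 2.4118

Read off: b = 0.123, SE = 0.051 for age.
H₀: β₁ = 0 vs H₁: β₁ ≠ 0.
t = 0.123 / 0.051 = 2.4118.
df = n − k − 1 = 273 − 2 − 1 = 270.
Two-sided p ≈ 0.0165, which is < 0.05, so reject H₀.
There is evidence that age is associated with body fat percentage, holding the other predictors fixed.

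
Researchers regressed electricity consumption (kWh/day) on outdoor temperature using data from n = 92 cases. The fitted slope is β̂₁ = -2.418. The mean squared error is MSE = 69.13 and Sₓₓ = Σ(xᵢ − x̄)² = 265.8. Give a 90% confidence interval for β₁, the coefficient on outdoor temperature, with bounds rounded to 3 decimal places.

SE(β̂₁) = √(MSE/Sₓₓ) = √(69.13/265.8) = 0.509983.
df = n − 2 = 90.
t* = t_{0.05, 90} = 1.661961.
Margin = t* × SE = 1.661961 × 0.509983 = 0.84757.
CI: -2.418 ± 0.84757 → (-3.266, -1.570).
With 90% confidence, each one-unit increase in outdoor temperature is associated with a change of between -3.266 and -1.570 kWh/day in electricity consumption.

(-3.266, -1.570)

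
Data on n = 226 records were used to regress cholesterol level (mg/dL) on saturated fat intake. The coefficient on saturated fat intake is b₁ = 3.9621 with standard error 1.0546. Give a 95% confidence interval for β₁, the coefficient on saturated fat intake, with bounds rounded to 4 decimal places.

df = n − 2 = 226 − 2 = 224.
t* = t_{0.025, 224} = 1.970611.
Margin = t* × SE = 1.970611 × 1.0546 = 2.078206.
CI: 3.9621 ± 2.078206 → (1.8839, 6.0403).
With 95% confidence, each one-unit increase in saturated fat intake is associated with a change of between 1.8839 and 6.0403 mg/dL in cholesterol level.

(1.8839, 6.0403)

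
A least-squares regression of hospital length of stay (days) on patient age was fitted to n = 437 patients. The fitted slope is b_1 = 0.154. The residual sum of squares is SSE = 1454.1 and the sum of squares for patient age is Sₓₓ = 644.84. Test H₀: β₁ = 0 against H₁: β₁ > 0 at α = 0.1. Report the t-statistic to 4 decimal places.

MSE = SSE/(n − 2) = 1454.1/435 = 3.34276.
SE(b_1) = √(MSE/Sₓₓ) = √(3.34276/644.84) = 0.071999.
t = 0.154 / 0.071999 = 2.1389.
df = n − 2 = 435.
One-sided p ≈ 0.0165, which is < 0.1, so reject H₀.
There is evidence that the true slope on patient age is positive.

t = 2.1389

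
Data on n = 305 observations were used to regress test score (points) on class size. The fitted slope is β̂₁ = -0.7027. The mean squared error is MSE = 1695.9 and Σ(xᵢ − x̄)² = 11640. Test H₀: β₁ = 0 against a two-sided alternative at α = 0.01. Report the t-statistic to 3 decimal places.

t = -1.841

SE(β̂₁) = √(MSE/Sₓₓ) = √(1695.9/11640) = 0.381701.
t = -0.7027 / 0.381701 = -1.841.
df = n − 2 = 303.
Two-sided p ≈ 0.0666, which is ≥ 0.01, so fail to reject H₀.
The data do not give significant evidence of an association between class size and test score.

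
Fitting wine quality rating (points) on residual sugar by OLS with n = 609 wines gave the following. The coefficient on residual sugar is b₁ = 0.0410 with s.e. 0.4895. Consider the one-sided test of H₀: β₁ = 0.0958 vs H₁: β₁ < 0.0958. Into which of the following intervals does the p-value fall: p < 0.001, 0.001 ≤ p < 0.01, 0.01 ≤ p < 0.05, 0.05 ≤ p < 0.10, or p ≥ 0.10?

t = (0.0410 − 0.0958) / 0.4895 = -0.112.
df = n − 2 = 609 − 2 = 607.
One-sided p = P(T_{607} < t) ≈ 0.4554.
So p ≥ 0.10.

p ≥ 0.10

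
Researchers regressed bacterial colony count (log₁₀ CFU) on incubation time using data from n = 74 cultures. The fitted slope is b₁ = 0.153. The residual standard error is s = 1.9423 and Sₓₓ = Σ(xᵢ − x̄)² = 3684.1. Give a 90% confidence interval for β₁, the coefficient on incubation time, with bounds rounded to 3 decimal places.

SE(b₁) = s/√Sₓₓ = 1.9423/√3684.1 = 0.032.
df = n − 2 = 72.
t* = t_{0.05, 72} = 1.666294.
Margin = t* × SE = 1.666294 × 0.032 = 0.05332.
CI: 0.153 ± 0.05332 → (0.100, 0.206).
With 90% confidence, each one-unit increase in incubation time is associated with a change of between 0.100 and 0.206 log₁₀ CFU in bacterial colony count.

(0.100, 0.206)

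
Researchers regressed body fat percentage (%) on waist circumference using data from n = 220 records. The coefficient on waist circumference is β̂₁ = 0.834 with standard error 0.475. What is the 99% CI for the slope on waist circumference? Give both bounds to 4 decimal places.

(-0.4003, 2.0683)

df = n − 2 = 220 − 2 = 218.
t* = t_{0.005, 218} = 2.598569.
Margin = t* × SE = 2.598569 × 0.475 = 1.234320.
CI: 0.834 ± 1.234320 → (-0.4003, 2.0683).
With 99% confidence, each one-unit increase in waist circumference is associated with a change of between -0.4003 and 2.0683 % in body fat percentage.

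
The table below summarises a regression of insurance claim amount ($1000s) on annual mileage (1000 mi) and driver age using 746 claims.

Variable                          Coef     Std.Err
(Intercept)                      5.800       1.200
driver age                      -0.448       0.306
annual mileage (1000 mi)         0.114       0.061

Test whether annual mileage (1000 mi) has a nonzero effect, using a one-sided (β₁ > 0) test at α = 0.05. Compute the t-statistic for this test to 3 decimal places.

t = 1.869

Read off: b = 0.114, SE = 0.061 for annual mileage (1000 mi).
H₀: β₁ = 0 vs H₁: β₁ > 0.
t = 0.114 / 0.061 = 1.869.
df = n − k − 1 = 746 − 2 − 1 = 743.
One-sided p ≈ 0.0310, which is < 0.05, so reject H₀.
There is evidence that the true slope on annual mileage (1000 mi) is positive, holding the other predictors fixed.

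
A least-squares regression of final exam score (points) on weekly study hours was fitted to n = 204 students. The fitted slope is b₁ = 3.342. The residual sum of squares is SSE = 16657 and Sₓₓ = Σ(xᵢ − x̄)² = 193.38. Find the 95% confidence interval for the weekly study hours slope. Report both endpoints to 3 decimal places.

(2.054, 4.630)

MSE = SSE/(n − 2) = 16657/202 = 82.4604.
SE(b₁) = √(MSE/Sₓₓ) = √(82.4604/193.38) = 0.653006.
df = n − 2 = 202.
t* = t_{0.025, 202} = 1.971777.
Margin = t* × SE = 1.971777 × 0.653006 = 1.28758.
CI: 3.342 ± 1.28758 → (2.054, 4.630).
With 95% confidence, each one-unit increase in weekly study hours is associated with a change of between 2.054 and 4.630 points in final exam score.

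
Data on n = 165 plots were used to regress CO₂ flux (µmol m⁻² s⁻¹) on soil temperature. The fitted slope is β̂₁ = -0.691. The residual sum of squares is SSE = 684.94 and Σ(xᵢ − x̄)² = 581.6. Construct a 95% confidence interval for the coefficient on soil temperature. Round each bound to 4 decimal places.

(-0.8588, -0.5232)

MSE = SSE/(n − 2) = 684.94/163 = 4.20209.
SE(β̂₁) = √(MSE/Sₓₓ) = √(4.20209/581.6) = 0.0850003.
df = n − 2 = 163.
t* = t_{0.025, 163} = 1.974625.
Margin = t* × SE = 1.974625 × 0.0850003 = 0.167844.
CI: -0.691 ± 0.167844 → (-0.8588, -0.5232).
With 95% confidence, each one-unit increase in soil temperature is associated with a change of between -0.8588 and -0.5232 µmol m⁻² s⁻¹ in CO₂ flux.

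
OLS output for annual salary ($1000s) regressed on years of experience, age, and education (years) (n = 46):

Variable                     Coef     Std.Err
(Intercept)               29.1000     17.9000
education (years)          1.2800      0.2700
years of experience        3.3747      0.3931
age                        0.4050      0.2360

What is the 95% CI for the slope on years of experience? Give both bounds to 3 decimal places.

(2.581, 4.168)

Read off: b = 3.3747, SE = 0.3931 for years of experience.
df = n − k − 1 = 46 − 3 − 1 = 42.
t* = t_{0.025, 42} = 2.018082.
Margin = t* × SE = 2.018082 × 0.3931 = 0.79331.
CI: 3.3747 ± 0.79331 → (2.581, 4.168).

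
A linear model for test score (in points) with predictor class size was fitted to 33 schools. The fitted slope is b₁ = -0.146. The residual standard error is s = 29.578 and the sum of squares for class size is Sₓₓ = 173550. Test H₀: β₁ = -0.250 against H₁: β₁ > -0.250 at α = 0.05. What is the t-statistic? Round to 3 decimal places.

t = 1.465

SE(b₁) = s/√Sₓₓ = 29.578/√173550 = 0.0709997.
t = (-0.146 − (-0.250)) / 0.0709997 = 1.465.
df = n − 2 = 31.
One-sided p ≈ 0.0765, which is ≥ 0.05, so fail to reject H₀.
The data do not give significant evidence that the true slope on class size exceeds -0.250 points per unit.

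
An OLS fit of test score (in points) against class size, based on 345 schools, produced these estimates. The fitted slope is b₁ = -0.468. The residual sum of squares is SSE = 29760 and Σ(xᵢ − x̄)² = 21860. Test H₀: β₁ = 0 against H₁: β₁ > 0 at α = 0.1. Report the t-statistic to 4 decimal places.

MSE = SSE/(n − 2) = 29760/343 = 86.7638.
SE(b₁) = √(MSE/Sₓₓ) = √(86.7638/21860) = 0.0630005.
t = -0.468 / 0.0630005 = -7.4285.
df = n − 2 = 343.
One-sided p ≈ 1.0000, which is ≥ 0.1, so fail to reject H₀.
The data do not give significant evidence that the true slope on class size is positive.

t = -7.4285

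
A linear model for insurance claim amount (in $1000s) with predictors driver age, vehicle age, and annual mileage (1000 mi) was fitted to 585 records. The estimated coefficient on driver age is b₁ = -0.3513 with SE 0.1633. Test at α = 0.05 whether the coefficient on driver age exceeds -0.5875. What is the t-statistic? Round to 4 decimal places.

H₀: β₁ = -0.5875 vs H₁: β₁ > -0.5875.
t = (b₁ − β₁⁰)/SE = (-0.3513 − (-0.5875)) / 0.1633 = 1.4464.
df = n − k − 1 = 585 − 3 − 1 = 581.
One-sided p ≈ 0.0743, which is ≥ 0.05, so fail to reject H₀.
The data do not give significant evidence that the true slope on driver age exceeds -0.5875 $1000s per unit, holding the other predictors fixed.

t = 1.4464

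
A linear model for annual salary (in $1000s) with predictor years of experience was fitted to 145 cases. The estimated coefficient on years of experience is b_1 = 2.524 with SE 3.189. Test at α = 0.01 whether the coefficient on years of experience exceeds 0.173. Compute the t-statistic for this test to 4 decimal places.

H₀: β₁ = 0.173 vs H₁: β₁ > 0.173.
t = (b_1 − β₁⁰)/SE = (2.524 − 0.173) / 3.189 = 0.7372.
df = n − 2 = 145 − 2 = 143.
One-sided p ≈ 0.2311, which is ≥ 0.01, so fail to reject H₀.
The data do not give significant evidence that the true slope on years of experience exceeds 0.173 $1000s per unit.

t = 0.7372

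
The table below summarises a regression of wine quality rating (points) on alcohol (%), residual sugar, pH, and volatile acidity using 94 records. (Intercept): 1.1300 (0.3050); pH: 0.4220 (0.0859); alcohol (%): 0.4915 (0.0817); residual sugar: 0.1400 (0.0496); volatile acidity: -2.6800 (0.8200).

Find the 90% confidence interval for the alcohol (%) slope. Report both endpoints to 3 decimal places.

(0.356, 0.627)

Read off: b = 0.4915, SE = 0.0817 for alcohol (%).
df = n − k − 1 = 94 − 4 − 1 = 89.
t* = t_{0.05, 89} = 1.662155.
Margin = t* × SE = 1.662155 × 0.0817 = 0.13580.
CI: 0.4915 ± 0.13580 → (0.356, 0.627).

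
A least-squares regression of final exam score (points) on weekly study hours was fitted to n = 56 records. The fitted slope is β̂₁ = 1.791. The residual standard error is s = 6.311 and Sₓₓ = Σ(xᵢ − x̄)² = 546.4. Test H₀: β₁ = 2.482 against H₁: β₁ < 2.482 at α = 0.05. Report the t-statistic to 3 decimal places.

t = -2.559

SE(β̂₁) = s/√Sₓₓ = 6.311/√546.4 = 0.269987.
t = (1.791 − 2.482) / 0.269987 = -2.559.
df = n − 2 = 54.
One-sided p ≈ 0.0067, which is < 0.05, so reject H₀.
There is evidence that the true slope on weekly study hours is below 2.482 points per unit.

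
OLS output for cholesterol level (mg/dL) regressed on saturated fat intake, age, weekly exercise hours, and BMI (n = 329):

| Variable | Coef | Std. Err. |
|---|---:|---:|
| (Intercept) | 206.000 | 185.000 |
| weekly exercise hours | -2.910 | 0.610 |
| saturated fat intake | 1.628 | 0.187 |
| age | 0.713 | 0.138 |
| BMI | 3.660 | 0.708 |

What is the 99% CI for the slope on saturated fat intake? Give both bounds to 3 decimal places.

Read off: b = 1.628, SE = 0.187 for saturated fat intake.
df = n − k − 1 = 329 − 4 − 1 = 324.
t* = t_{0.005, 324} = 2.591088.
Margin = t* × SE = 2.591088 × 0.187 = 0.48453.
CI: 1.628 ± 0.48453 → (1.143, 2.113).

(1.143, 2.113)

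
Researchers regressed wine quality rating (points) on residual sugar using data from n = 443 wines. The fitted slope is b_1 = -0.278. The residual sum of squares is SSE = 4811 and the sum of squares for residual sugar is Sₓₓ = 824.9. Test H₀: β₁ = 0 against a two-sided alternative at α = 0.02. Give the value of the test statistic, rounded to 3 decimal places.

t = -2.417

MSE = SSE/(n − 2) = 4811/441 = 10.9093.
SE(b_1) = √(MSE/Sₓₓ) = √(10.9093/824.9) = 0.115.
t = -0.278 / 0.115 = -2.417.
df = n − 2 = 441.
Two-sided p ≈ 0.0160, which is < 0.02, so reject H₀.
There is evidence that residual sugar is associated with wine quality rating.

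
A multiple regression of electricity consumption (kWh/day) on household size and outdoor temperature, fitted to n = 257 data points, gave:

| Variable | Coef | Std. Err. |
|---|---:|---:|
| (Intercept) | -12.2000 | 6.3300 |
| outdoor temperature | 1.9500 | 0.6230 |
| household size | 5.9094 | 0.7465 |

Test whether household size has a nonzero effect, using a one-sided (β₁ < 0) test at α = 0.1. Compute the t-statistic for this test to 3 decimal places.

t = 7.916

Read off: b = 5.9094, SE = 0.7465 for household size.
H₀: β₁ = 0 vs H₁: β₁ < 0.
t = 5.9094 / 0.7465 = 7.916.
df = n − k − 1 = 257 − 2 − 1 = 254.
One-sided p ≈ 1.0000, which is ≥ 0.1, so fail to reject H₀.
The data do not give significant evidence that the true slope on household size is negative, holding the other predictors fixed.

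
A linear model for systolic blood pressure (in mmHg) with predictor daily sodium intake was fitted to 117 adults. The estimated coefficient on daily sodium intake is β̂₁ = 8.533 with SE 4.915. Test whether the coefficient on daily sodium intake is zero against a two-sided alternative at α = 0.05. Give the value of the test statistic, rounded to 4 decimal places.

t = 1.7361

H₀: β₁ = 0 vs H₁: β₁ ≠ 0.
t = (β̂₁ − β₁⁰)/SE = 8.533 / 4.915 = 1.7361.
df = n − 2 = 117 − 2 = 115.
Two-sided p ≈ 0.0852, which is ≥ 0.05, so fail to reject H₀.
The data do not give significant evidence of an association between daily sodium intake and systolic blood pressure.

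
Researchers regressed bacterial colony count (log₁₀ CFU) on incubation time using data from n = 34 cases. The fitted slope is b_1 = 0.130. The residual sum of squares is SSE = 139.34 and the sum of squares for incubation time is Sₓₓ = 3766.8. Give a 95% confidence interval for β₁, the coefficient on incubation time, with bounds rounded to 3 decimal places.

(0.061, 0.199)

MSE = SSE/(n − 2) = 139.34/32 = 4.35438.
SE(b_1) = √(MSE/Sₓₓ) = √(4.35438/3766.8) = 0.0339998.
df = n − 2 = 32.
t* = t_{0.025, 32} = 2.036933.
Margin = t* × SE = 2.036933 × 0.0339998 = 0.06926.
CI: 0.130 ± 0.06926 → (0.061, 0.199).
With 95% confidence, each one-unit increase in incubation time is associated with a change of between 0.061 and 0.199 log₁₀ CFU in bacterial colony count.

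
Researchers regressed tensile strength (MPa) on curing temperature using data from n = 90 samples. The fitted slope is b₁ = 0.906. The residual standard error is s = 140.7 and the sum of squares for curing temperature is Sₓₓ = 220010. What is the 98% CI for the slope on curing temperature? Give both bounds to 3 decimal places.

SE(b₁) = s/√Sₓₓ = 140.7/√220010 = 0.299967.
df = n − 2 = 88.
t* = t_{0.01, 88} = 2.369472.
Margin = t* × SE = 2.369472 × 0.299967 = 0.71076.
CI: 0.906 ± 0.71076 → (0.195, 1.617).
With 98% confidence, each one-unit increase in curing temperature is associated with a change of between 0.195 and 1.617 MPa in tensile strength.

(0.195, 1.617)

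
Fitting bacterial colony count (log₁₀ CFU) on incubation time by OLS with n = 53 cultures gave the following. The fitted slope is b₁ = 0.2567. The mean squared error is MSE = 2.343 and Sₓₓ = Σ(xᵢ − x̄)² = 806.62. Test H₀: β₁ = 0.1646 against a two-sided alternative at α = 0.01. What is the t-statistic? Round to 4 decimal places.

t = 1.7089

SE(b₁) = √(MSE/Sₓₓ) = √(2.343/806.62) = 0.0538954.
t = (0.2567 − 0.1646) / 0.0538954 = 1.7089.
df = n − 2 = 51.
Two-sided p ≈ 0.0936, which is ≥ 0.01, so fail to reject H₀.
The data are consistent with a true slope of 0.1646 log₁₀ CFU per unit of incubation time.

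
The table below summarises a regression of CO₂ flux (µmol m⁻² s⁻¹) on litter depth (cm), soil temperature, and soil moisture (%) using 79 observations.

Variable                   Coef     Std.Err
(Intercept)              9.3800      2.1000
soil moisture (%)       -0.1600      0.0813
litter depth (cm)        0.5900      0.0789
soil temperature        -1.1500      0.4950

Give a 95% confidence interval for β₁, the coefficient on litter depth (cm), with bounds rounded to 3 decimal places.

(0.433, 0.747)

Read off: b = 0.5900, SE = 0.0789 for litter depth (cm).
df = n − k − 1 = 79 − 3 − 1 = 75.
t* = t_{0.025, 75} = 1.992102.
Margin = t* × SE = 1.992102 × 0.0789 = 0.15718.
CI: 0.5900 ± 0.15718 → (0.433, 0.747).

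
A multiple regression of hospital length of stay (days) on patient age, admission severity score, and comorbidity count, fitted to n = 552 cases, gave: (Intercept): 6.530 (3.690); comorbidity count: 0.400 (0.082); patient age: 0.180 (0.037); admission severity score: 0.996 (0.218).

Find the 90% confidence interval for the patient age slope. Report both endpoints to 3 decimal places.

(0.119, 0.241)

Read off: b = 0.180, SE = 0.037 for patient age.
df = n − k − 1 = 552 − 3 − 1 = 548.
t* = t_{0.05, 548} = 1.647639.
Margin = t* × SE = 1.647639 × 0.037 = 0.06096.
CI: 0.180 ± 0.06096 → (0.119, 0.241).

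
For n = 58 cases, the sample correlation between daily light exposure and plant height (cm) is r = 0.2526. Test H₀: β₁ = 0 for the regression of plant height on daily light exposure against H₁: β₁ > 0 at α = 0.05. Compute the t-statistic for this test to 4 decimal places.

t = 1.9536

t = r·√(n − 2)/√(1 − r²) = 0.2526·√56/√0.936193 = 1.9536.
df = n − 2 = 56.
One-sided p ≈ 0.0279, which is < 0.05, so reject H₀.
There is evidence of a linear association between daily light exposure and plant height.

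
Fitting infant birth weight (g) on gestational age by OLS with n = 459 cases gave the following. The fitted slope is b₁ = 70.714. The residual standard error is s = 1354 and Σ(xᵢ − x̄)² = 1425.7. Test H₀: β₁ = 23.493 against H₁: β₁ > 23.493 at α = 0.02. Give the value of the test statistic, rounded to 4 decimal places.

t = 1.3168

SE(b₁) = s/√Sₓₓ = 1354/√1425.7 = 35.8595.
t = (70.714 − 23.493) / 35.8595 = 1.3168.
df = n − 2 = 457.
One-sided p ≈ 0.0943, which is ≥ 0.02, so fail to reject H₀.
The data do not give significant evidence that the true slope on gestational age exceeds 23.493 g per unit.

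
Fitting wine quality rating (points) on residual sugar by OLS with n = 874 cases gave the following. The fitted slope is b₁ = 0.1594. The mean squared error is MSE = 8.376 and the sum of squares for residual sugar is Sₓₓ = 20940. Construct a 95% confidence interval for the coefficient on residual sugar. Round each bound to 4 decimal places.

SE(b₁) = √(MSE/Sₓₓ) = √(8.376/20940) = 0.02.
df = n − 2 = 872.
t* = t_{0.025, 872} = 1.962688.
Margin = t* × SE = 1.962688 × 0.02 = 0.039254.
CI: 0.1594 ± 0.039254 → (0.1201, 0.1987).
With 95% confidence, each one-unit increase in residual sugar is associated with a change of between 0.1201 and 0.1987 points in wine quality rating.

(0.1201, 0.1987)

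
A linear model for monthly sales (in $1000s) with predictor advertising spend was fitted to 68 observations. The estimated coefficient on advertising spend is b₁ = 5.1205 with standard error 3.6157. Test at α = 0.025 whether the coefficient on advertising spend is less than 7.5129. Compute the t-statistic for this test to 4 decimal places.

t = -0.6617

H₀: β₁ = 7.5129 vs H₁: β₁ < 7.5129.
t = (b₁ − β₁⁰)/SE = (5.1205 − 7.5129) / 3.6157 = -0.6617.
df = n − 2 = 68 − 2 = 66.
One-sided p ≈ 0.2552, which is ≥ 0.025, so fail to reject H₀.
The data do not give significant evidence that the true slope on advertising spend is below 7.5129 $1000s per unit.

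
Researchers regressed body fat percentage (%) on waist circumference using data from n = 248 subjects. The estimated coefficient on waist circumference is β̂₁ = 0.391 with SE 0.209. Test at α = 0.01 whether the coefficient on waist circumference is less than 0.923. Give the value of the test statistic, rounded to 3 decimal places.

t = -2.545

H₀: β₁ = 0.923 vs H₁: β₁ < 0.923.
t = (β̂₁ − β₁⁰)/SE = (0.391 − 0.923) / 0.209 = -2.545.
df = n − 2 = 248 − 2 = 246.
One-sided p ≈ 0.0058, which is < 0.01, so reject H₀.
There is evidence that the true slope on waist circumference is below 0.923 % per unit.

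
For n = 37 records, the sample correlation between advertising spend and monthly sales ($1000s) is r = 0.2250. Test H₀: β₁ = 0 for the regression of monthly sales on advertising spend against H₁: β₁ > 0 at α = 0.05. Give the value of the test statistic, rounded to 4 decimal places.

t = r·√(n − 2)/√(1 − r²) = 0.2250·√35/√0.949375 = 1.3661.
df = n − 2 = 35.
One-sided p ≈ 0.0903, which is ≥ 0.05, so fail to reject H₀.
The data do not give significant evidence of a linear association between advertising spend and monthly sales.

t = 1.3661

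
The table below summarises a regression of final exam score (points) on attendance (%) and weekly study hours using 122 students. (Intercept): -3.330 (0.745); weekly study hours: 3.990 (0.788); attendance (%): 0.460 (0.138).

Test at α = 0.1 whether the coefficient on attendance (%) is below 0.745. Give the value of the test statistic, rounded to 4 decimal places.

t = -2.0652

Read off: b = 0.460, SE = 0.138 for attendance (%).
H₀: β₁ = 0.745 vs H₁: β₁ < 0.745.
t = (0.460 − 0.745) / 0.138 = -2.0652.
df = n − k − 1 = 122 − 2 − 1 = 119.
One-sided p ≈ 0.0205, which is < 0.1, so reject H₀.
There is evidence that the true slope on attendance (%) is below 0.745 points per unit, holding the other predictors fixed.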